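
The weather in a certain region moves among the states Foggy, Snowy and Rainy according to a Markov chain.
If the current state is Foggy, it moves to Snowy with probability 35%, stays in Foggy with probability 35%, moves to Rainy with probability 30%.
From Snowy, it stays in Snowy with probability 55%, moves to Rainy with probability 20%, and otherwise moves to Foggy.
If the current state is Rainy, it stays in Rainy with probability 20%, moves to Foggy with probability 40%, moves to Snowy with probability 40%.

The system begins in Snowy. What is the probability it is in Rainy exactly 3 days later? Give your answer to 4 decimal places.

Propagate the distribution vector 3 days from Snowy.
After 0 days: (0.0000, 1.0000, 0.0000)
After 1 day: (0.2500, 0.5500, 0.2000)
After 2 days: (0.3050, 0.4700, 0.2250)
After 3 days: (0.3143, 0.4553, 0.2305)
P(in Rainy after 3 days) = 0.2305

0.2305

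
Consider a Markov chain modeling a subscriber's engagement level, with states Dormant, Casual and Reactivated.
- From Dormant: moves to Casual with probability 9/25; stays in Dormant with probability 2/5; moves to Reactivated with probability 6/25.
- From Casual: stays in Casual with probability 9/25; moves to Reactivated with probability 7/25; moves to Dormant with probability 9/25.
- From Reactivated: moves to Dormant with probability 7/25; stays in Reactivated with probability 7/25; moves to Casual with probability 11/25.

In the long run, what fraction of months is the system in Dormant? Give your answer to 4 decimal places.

Let the stationary distribution be π with π = πP and π_1 + π_2 + π_3 = 1.
π_1 = 0.4·π_1 + 0.36·π_2 + 0.28·π_3
π_2 = 0.36·π_1 + 0.36·π_2 + 0.44·π_3
Solving with the normalization constraint gives π = (0.3528, 0.3813, 0.2659).
So the stationary probability of Dormant is 0.3528.

0.3528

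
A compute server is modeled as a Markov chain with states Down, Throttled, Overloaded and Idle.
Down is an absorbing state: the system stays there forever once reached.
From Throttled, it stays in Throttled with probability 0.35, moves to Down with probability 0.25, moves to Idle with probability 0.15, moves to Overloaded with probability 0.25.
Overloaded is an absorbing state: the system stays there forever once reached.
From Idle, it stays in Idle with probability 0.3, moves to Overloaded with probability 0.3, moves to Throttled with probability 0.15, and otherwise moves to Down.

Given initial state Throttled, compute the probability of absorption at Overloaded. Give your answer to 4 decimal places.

0.5087

Let h(s) be the probability of absorption at Overloaded starting from transient state s. Then h(Overloaded) = 1 and h(Down) = 0. By first-step analysis:
h(Throttled) = 0.25·0 + 0.35·h(Throttled) + 0.25·1 + 0.15·h(Idle)
h(Idle) = 0.25·0 + 0.15·h(Throttled) + 0.3·1 + 0.3·h(Idle)
Solving: h(Throttled) = 0.5087, h(Idle) = 0.5376.
Starting from Throttled, the probability is 0.5087.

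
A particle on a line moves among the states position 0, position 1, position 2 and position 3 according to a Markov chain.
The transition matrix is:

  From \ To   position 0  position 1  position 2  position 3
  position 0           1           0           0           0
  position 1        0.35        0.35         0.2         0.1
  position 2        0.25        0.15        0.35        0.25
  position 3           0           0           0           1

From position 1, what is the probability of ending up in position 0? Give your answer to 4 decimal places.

Let h(s) be the probability of absorption at position 0 starting from transient state s. Then h(position 0) = 1 and h(position 3) = 0. By first-step analysis:
h(position 1) = 0.35·1 + 0.35·h(position 1) + 0.2·h(position 2) + 0.1·0
h(position 2) = 0.25·1 + 0.15·h(position 1) + 0.35·h(position 2) + 0.25·0
Solving: h(position 1) = 0.7070, h(position 2) = 0.5478.
Starting from position 1, the probability is 0.7070.

0.7070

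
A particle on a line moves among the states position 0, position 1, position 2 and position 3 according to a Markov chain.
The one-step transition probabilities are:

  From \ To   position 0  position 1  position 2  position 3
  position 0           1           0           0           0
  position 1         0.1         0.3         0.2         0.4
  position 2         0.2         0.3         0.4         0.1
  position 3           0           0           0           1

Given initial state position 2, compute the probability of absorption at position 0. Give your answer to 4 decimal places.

Let h(s) be the probability of absorption at position 0 starting from transient state s. Then h(position 0) = 1 and h(position 3) = 0. By first-step analysis:
h(position 1) = 0.1·1 + 0.3·h(position 1) + 0.2·h(position 2) + 0.4·0
h(position 2) = 0.2·1 + 0.3·h(position 1) + 0.4·h(position 2) + 0.1·0
Solving: h(position 1) = 0.2778, h(position 2) = 0.4722.
Starting from position 2, the probability is 0.4722.

0.4722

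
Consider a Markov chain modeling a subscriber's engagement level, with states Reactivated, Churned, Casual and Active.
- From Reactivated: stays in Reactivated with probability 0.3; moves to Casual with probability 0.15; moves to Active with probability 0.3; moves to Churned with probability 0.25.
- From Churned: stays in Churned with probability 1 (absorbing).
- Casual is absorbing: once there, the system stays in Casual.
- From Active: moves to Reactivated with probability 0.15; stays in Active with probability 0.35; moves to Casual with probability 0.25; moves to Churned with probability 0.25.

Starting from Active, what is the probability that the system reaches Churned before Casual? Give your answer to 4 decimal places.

0.5183

Let h(s) be the probability of absorption at Churned starting from transient state s. Then h(Churned) = 1 and h(Casual) = 0. By first-step analysis:
h(Reactivated) = 0.3·h(Reactivated) + 0.25·1 + 0.15·0 + 0.3·h(Active)
h(Active) = 0.15·h(Reactivated) + 0.25·1 + 0.25·0 + 0.35·h(Active)
Solving: h(Reactivated) = 0.5793, h(Active) = 0.5183.
Starting from Active, the probability is 0.5183.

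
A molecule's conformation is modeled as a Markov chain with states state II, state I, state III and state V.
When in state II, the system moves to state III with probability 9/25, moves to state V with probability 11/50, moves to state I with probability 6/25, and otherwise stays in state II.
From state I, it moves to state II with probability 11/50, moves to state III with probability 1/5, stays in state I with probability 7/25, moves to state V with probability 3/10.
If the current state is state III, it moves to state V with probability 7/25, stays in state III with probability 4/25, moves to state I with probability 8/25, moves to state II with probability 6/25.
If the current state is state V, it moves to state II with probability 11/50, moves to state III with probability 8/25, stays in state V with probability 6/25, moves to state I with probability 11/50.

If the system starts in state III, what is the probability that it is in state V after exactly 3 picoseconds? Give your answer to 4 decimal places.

Propagate the distribution vector 3 picoseconds from state III.
After 0 picoseconds: (0.0000, 0.0000, 1.0000, 0.0000)
After 1 picosecond: (0.2400, 0.3200, 0.1600, 0.2800)
After 2 picoseconds: (0.2136, 0.2600, 0.2656, 0.2608)
After 3 picoseconds: (0.2168, 0.2664, 0.2548, 0.2620)
P(in state V after 3 picoseconds) = 0.2620

0.2620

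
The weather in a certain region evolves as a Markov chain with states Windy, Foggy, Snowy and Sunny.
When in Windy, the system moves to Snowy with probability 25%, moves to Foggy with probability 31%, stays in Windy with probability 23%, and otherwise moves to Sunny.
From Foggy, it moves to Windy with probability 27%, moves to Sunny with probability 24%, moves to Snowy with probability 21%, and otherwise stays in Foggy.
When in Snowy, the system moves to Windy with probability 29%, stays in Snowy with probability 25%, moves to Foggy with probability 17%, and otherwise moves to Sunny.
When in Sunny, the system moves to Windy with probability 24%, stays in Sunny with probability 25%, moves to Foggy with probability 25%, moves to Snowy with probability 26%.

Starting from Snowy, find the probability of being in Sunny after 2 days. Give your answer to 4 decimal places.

Propagate the distribution vector 2 days from Snowy.
After 0 days: (0.0000, 0.0000, 1.0000, 0.0000)
After 1 day: (0.2900, 0.1700, 0.2500, 0.2900)
After 2 days: (0.2547, 0.2525, 0.2461, 0.2467)
P(in Sunny after 2 days) = 0.2467

0.2467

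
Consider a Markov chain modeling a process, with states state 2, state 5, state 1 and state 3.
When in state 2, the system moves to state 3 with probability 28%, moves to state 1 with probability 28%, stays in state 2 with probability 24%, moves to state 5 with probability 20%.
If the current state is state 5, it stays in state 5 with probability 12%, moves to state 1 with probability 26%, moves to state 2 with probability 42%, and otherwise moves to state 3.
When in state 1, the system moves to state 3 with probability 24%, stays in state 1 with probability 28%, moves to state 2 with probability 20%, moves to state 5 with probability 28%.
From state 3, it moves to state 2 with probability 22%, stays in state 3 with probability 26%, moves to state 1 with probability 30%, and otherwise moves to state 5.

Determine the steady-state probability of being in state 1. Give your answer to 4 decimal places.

Let the stationary distribution be π with π = πP and π_1 + π_2 + π_3 + π_4 = 1.
π_1 = 0.24·π_1 + 0.42·π_2 + 0.2·π_3 + 0.22·π_4
π_2 = 0.2·π_1 + 0.12·π_2 + 0.28·π_3 + 0.22·π_4
π_3 = 0.28·π_1 + 0.26·π_2 + 0.28·π_3 + 0.3·π_4
Solving with the normalization constraint gives π = (0.2617, 0.2106, 0.2807, 0.2470).
So the stationary probability of state 1 is 0.2807.

0.2807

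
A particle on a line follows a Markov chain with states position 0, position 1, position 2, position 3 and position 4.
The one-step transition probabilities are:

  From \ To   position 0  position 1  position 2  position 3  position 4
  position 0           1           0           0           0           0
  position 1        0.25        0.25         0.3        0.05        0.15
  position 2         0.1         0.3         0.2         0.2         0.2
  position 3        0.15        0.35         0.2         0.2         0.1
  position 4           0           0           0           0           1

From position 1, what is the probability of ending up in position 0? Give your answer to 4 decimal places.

Let h(s) be the probability of absorption at position 0 starting from transient state s. Then h(position 0) = 1 and h(position 4) = 0. By first-step analysis:
h(position 1) = 0.25·1 + 0.25·h(position 1) + 0.3·h(position 2) + 0.05·h(position 3) + 0.15·0
h(position 2) = 0.1·1 + 0.3·h(position 1) + 0.2·h(position 2) + 0.2·h(position 3) + 0.2·0
h(position 3) = 0.15·1 + 0.35·h(position 1) + 0.2·h(position 2) + 0.2·h(position 3) + 0.1·0
Solving: h(position 1) = 0.5588, h(position 2) = 0.4721, h(position 3) = 0.5500.
Starting from position 1, the probability is 0.5588.

0.5588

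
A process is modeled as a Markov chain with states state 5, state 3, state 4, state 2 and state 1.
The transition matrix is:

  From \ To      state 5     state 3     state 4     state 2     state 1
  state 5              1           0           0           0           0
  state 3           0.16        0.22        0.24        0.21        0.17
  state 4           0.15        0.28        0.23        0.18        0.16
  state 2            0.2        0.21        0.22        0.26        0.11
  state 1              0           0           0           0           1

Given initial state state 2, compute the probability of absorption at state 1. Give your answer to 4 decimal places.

Let h(s) be the probability of absorption at state 1 starting from transient state s. Then h(state 1) = 1 and h(state 5) = 0. By first-step analysis:
h(state 3) = 0.16·0 + 0.22·h(state 3) + 0.24·h(state 4) + 0.21·h(state 2) + 0.17·1
h(state 4) = 0.15·0 + 0.28·h(state 3) + 0.23·h(state 4) + 0.18·h(state 2) + 0.16·1
h(state 2) = 0.2·0 + 0.21·h(state 3) + 0.22·h(state 4) + 0.26·h(state 2) + 0.11·1
Solving: h(state 3) = 0.4823, h(state 4) = 0.4835, h(state 2) = 0.4293.
Starting from state 2, the probability is 0.4293.

0.4293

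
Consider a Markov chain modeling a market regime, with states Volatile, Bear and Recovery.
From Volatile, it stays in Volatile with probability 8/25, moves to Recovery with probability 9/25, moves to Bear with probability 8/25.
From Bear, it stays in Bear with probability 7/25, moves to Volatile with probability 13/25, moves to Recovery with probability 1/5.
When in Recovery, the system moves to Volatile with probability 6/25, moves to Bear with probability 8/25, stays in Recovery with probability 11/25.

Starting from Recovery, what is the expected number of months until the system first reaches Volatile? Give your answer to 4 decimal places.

Let t(s) be the expected number of months to first reach Volatile from state s, with t(Volatile) = 0. Conditioning on the first month:
t(Bear) = 1 + 0.28·t(Bear) + 0.2·t(Recovery)
t(Recovery) = 1 + 0.32·t(Bear) + 0.44·t(Recovery)
Solving: t(Bear) = 2.2406, t(Recovery) = 3.0660.
Expected months from Recovery to Volatile: 3.0660.

3.0660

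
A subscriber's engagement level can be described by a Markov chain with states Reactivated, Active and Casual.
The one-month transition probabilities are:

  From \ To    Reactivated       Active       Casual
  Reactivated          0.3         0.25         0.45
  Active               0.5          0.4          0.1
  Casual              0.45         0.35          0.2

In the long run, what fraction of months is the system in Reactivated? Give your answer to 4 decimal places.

Let the stationary distribution be π with π = πP and π_1 + π_2 + π_3 = 1.
π_1 = 0.3·π_1 + 0.5·π_2 + 0.45·π_3
π_2 = 0.25·π_1 + 0.4·π_2 + 0.35·π_3
Solving with the normalization constraint gives π = (0.4055, 0.3257, 0.2688).
So the stationary probability of Reactivated is 0.4055.

0.4055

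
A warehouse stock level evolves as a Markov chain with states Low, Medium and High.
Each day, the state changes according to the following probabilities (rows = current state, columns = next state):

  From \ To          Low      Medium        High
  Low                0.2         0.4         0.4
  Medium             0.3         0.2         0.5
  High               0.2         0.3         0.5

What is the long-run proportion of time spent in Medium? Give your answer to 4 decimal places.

Let the stationary distribution be π with π = πP and π_1 + π_2 + π_3 = 1.
π_1 = 0.2·π_1 + 0.3·π_2 + 0.2·π_3
π_2 = 0.4·π_1 + 0.2·π_2 + 0.3·π_3
Solving with the normalization constraint gives π = (0.2294, 0.2936, 0.4771).
So the stationary probability of Medium is 0.2936.

0.2936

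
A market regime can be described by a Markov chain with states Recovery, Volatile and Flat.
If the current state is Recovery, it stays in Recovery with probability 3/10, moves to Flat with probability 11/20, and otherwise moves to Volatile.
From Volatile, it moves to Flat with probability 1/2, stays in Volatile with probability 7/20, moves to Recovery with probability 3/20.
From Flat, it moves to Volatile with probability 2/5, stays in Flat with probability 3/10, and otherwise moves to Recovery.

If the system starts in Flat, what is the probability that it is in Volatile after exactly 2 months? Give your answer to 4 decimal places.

Sum over the intermediate state after 1 month:
P = P(Flat→Recovery)·P(Recovery→Volatile) + P(Flat→Volatile)·P(Volatile→Volatile) + P(Flat→Flat)·P(Flat→Volatile)
  = 0.3×0.15 + 0.4×0.35 + 0.3×0.4
  = 0.0450 + 0.1400 + 0.1200 = 0.3050

0.3050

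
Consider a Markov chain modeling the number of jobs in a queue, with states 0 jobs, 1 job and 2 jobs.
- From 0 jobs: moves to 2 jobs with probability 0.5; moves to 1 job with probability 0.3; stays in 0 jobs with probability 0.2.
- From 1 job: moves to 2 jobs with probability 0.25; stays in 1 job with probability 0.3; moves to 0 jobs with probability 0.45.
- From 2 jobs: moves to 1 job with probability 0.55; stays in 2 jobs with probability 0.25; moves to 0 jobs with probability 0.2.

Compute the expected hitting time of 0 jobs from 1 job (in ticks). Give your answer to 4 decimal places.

2.5806

Let t(s) be the expected number of ticks to first reach 0 jobs from state s, with t(0 jobs) = 0. Conditioning on the first tick:
t(1 job) = 1 + 0.3·t(1 job) + 0.25·t(2 jobs)
t(2 jobs) = 1 + 0.55·t(1 job) + 0.25·t(2 jobs)
Solving: t(1 job) = 2.5806, t(2 jobs) = 3.2258.
Expected ticks from 1 job to 0 jobs: 2.5806.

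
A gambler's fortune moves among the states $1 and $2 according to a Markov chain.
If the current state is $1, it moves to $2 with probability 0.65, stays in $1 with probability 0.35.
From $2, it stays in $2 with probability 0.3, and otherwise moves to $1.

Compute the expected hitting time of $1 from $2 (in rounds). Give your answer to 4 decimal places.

1.4286

Let t(s) be the expected number of rounds to first reach $1 from state s, with t($1) = 0. Conditioning on the first round:
t($2) = 1 + 0.3·t($2)
Solving: t($2) = 1.4286.
Expected rounds from $2 to $1: 1.4286.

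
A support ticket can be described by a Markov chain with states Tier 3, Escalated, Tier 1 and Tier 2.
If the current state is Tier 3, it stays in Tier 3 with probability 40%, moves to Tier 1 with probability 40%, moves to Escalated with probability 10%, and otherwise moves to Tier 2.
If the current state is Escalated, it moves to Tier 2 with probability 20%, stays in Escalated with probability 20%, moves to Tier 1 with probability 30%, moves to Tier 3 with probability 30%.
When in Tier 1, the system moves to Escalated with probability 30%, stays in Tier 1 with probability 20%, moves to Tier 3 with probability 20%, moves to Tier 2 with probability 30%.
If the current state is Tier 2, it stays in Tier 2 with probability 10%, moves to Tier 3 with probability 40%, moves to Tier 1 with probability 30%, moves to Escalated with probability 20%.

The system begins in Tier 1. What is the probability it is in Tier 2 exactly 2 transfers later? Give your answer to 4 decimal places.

0.1700

Propagate the distribution vector 2 transfers from Tier 1.
After 0 transfers: (0.0000, 0.0000, 1.0000, 0.0000)
After 1 transfer: (0.2000, 0.3000, 0.2000, 0.3000)
After 2 transfers: (0.3300, 0.2000, 0.3000, 0.1700)
P(in Tier 2 after 2 transfers) = 0.1700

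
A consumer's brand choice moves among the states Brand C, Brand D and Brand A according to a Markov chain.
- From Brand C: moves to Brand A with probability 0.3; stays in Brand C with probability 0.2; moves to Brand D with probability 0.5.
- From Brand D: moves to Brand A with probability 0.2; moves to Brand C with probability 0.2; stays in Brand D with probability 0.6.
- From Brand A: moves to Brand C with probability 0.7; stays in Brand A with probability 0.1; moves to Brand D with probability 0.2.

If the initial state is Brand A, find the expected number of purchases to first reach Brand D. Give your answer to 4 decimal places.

Let t(s) be the expected number of purchases to first reach Brand D from state s, with t(Brand D) = 0. Conditioning on the first purchase:
t(Brand C) = 1 + 0.2·t(Brand C) + 0.3·t(Brand A)
t(Brand A) = 1 + 0.7·t(Brand C) + 0.1·t(Brand A)
Solving: t(Brand C) = 2.3529, t(Brand A) = 2.9412.
Expected purchases from Brand A to Brand D: 2.9412.

2.9412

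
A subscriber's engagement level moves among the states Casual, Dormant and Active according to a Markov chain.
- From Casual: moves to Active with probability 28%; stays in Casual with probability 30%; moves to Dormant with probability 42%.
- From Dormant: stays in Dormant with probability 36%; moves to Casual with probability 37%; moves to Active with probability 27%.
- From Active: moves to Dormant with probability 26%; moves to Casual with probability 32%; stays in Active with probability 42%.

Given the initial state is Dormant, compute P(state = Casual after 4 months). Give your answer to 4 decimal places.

Propagate the distribution vector 4 months from Dormant.
After 0 months: (0.0000, 1.0000, 0.0000)
After 1 month: (0.3700, 0.3600, 0.2700)
After 2 months: (0.3306, 0.3552, 0.3142)
After 3 months: (0.3311, 0.3484, 0.3204)
After 4 months: (0.3308, 0.3478, 0.3214)
P(in Casual after 4 months) = 0.3308

0.3308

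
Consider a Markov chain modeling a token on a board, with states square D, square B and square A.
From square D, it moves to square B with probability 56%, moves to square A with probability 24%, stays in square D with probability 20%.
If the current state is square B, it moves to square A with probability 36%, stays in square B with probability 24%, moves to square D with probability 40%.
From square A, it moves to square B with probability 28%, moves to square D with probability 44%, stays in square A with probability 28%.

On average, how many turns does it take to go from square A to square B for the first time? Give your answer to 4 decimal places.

Let t(s) be the expected number of turns to first reach square B from state s, with t(square B) = 0. Conditioning on the first turn:
t(square D) = 1 + 0.2·t(square D) + 0.24·t(square A)
t(square A) = 1 + 0.44·t(square D) + 0.28·t(square A)
Solving: t(square D) = 2.0408, t(square A) = 2.6361.
Expected turns from square A to square B: 2.6361.

2.6361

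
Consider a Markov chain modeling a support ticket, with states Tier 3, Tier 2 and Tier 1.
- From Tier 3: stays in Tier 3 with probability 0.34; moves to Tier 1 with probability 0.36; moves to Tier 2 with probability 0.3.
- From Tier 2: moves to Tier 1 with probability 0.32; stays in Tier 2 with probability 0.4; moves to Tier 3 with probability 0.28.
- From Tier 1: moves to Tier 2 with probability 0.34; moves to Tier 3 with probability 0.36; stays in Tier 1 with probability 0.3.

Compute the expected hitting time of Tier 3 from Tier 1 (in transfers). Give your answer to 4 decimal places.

3.0206

Let t(s) be the expected number of transfers to first reach Tier 3 from state s, with t(Tier 3) = 0. Conditioning on the first transfer:
t(Tier 2) = 1 + 0.4·t(Tier 2) + 0.32·t(Tier 1)
t(Tier 1) = 1 + 0.34·t(Tier 2) + 0.3·t(Tier 1)
Solving: t(Tier 2) = 3.2776, t(Tier 1) = 3.0206.
Expected transfers from Tier 1 to Tier 3: 3.0206.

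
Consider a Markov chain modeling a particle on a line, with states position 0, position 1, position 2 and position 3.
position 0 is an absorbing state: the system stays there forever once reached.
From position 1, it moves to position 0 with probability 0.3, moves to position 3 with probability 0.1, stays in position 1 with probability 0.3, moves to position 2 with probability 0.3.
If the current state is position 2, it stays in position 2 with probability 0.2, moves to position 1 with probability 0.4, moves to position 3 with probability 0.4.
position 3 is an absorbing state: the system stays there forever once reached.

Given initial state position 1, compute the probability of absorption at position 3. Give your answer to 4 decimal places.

0.4545

Let h(s) be the probability of absorption at position 3 starting from transient state s. Then h(position 3) = 1 and h(position 0) = 0. By first-step analysis:
h(position 1) = 0.3·0 + 0.3·h(position 1) + 0.3·h(position 2) + 0.1·1
h(position 2) = 0.4·h(position 1) + 0.2·h(position 2) + 0.4·1
Solving: h(position 1) = 0.4545, h(position 2) = 0.7273.
Starting from position 1, the probability is 0.4545.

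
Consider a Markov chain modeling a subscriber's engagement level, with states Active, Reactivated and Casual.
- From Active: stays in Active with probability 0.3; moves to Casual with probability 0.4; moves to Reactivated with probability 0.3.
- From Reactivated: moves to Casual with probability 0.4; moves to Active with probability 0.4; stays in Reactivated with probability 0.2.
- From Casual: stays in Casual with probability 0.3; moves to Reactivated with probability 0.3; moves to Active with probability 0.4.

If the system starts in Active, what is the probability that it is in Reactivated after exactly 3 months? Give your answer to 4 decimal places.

0.2730

Propagate the distribution vector 3 months from Active.
After 0 months: (1.0000, 0.0000, 0.0000)
After 1 month: (0.3000, 0.3000, 0.4000)
After 2 months: (0.3700, 0.2700, 0.3600)
After 3 months: (0.3630, 0.2730, 0.3640)
P(in Reactivated after 3 months) = 0.2730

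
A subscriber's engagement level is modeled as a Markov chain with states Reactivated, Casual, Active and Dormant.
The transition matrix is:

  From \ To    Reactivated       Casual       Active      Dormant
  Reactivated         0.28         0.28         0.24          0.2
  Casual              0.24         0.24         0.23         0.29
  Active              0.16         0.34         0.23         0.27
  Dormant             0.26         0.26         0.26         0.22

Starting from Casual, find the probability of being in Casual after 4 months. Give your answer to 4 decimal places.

Propagate the distribution vector 4 months from Casual.
After 0 months: (0.0000, 1.0000, 0.0000, 0.0000)
After 1 month: (0.2400, 0.2400, 0.2300, 0.2900)
After 2 months: (0.2370, 0.2784, 0.2411, 0.2435)
After 3 months: (0.2351, 0.2785, 0.2397, 0.2468)
After 4 months: (0.2352, 0.2783, 0.2398, 0.2468)
P(in Casual after 4 months) = 0.2783

0.2783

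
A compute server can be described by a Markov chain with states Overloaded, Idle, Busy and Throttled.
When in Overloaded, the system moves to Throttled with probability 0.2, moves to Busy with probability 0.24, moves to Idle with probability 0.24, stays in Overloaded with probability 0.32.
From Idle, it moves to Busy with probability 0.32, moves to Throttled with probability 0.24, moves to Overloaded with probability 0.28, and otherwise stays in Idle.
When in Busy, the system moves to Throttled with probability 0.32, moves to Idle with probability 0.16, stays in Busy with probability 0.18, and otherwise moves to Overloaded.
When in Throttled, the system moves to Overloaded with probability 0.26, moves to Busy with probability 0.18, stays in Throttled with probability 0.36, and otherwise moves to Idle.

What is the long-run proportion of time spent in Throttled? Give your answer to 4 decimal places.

0.2796

Let the stationary distribution be π with π = πP and π_1 + π_2 + π_3 + π_4 = 1.
π_1 = 0.32·π_1 + 0.28·π_2 + 0.34·π_3 + 0.26·π_4
π_2 = 0.24·π_1 + 0.16·π_2 + 0.16·π_3 + 0.2·π_4
π_3 = 0.24·π_1 + 0.32·π_2 + 0.18·π_3 + 0.18·π_4
Solving with the normalization constraint gives π = (0.2999, 0.1952, 0.2253, 0.2796).
So the stationary probability of Throttled is 0.2796.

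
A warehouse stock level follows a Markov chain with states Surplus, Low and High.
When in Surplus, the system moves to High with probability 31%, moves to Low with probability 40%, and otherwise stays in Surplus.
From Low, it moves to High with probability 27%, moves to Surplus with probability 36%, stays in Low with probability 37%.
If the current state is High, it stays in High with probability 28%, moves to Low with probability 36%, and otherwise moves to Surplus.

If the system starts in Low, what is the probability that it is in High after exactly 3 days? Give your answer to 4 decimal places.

0.2863

Propagate the distribution vector 3 days from Low.
After 0 days: (0.0000, 1.0000, 0.0000)
After 1 day: (0.3600, 0.3700, 0.2700)
After 2 days: (0.3348, 0.3781, 0.2871)
After 3 days: (0.3366, 0.3772, 0.2863)
P(in High after 3 days) = 0.2863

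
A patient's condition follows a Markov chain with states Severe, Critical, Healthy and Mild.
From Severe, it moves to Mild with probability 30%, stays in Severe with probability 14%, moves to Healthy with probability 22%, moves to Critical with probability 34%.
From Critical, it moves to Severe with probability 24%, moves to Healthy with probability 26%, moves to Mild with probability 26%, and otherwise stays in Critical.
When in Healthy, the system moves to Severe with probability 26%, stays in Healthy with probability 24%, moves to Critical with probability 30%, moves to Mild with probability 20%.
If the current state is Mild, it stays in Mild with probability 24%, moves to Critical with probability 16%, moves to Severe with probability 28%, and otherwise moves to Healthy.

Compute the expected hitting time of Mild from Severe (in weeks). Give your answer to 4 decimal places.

3.7835

Let t(s) be the expected number of weeks to first reach Mild from state s, with t(Mild) = 0. Conditioning on the first week:
t(Severe) = 1 + 0.14·t(Severe) + 0.34·t(Critical) + 0.22·t(Healthy)
t(Critical) = 1 + 0.24·t(Severe) + 0.24·t(Critical) + 0.26·t(Healthy)
t(Healthy) = 1 + 0.26·t(Severe) + 0.3·t(Critical) + 0.24·t(Healthy)
Solving: t(Severe) = 3.7835, t(Critical) = 3.9349, t(Healthy) = 4.1634.
Expected weeks from Severe to Mild: 3.7835.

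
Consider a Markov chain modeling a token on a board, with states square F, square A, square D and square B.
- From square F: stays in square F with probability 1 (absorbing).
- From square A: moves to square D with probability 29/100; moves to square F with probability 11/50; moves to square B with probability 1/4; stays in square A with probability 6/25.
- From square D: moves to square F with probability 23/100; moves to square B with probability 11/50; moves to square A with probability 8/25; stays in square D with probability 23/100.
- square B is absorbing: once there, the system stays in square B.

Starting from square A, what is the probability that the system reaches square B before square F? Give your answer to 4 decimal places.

0.5205

Let h(s) be the probability of absorption at square B starting from transient state s. Then h(square B) = 1 and h(square F) = 0. By first-step analysis:
h(square A) = 0.22·0 + 0.24·h(square A) + 0.29·h(square D) + 0.25·1
h(square D) = 0.23·0 + 0.32·h(square A) + 0.23·h(square D) + 0.22·1
Solving: h(square A) = 0.5205, h(square D) = 0.5020.
Starting from square A, the probability is 0.5205.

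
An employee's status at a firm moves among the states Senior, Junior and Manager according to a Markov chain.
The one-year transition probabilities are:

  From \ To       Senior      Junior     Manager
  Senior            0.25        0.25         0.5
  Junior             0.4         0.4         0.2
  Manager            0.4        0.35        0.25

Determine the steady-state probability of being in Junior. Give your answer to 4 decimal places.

Let the stationary distribution be π with π = πP and π_1 + π_2 + π_3 = 1.
π_1 = 0.25·π_1 + 0.4·π_2 + 0.4·π_3
π_2 = 0.25·π_1 + 0.4·π_2 + 0.35·π_3
Solving with the normalization constraint gives π = (0.3478, 0.3318, 0.3204).
So the stationary probability of Junior is 0.3318.

0.3318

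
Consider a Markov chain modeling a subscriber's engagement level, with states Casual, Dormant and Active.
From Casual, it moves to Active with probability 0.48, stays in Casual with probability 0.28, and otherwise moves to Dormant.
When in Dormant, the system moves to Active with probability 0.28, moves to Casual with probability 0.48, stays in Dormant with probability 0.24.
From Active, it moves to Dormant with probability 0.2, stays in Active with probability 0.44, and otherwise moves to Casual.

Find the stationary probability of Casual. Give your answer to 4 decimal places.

0.3581

Let the stationary distribution be π with π = πP and π_1 + π_2 + π_3 = 1.
π_1 = 0.28·π_1 + 0.48·π_2 + 0.36·π_3
π_2 = 0.24·π_1 + 0.24·π_2 + 0.2·π_3
Solving with the normalization constraint gives π = (0.3581, 0.2233, 0.4186).
So the stationary probability of Casual is 0.3581.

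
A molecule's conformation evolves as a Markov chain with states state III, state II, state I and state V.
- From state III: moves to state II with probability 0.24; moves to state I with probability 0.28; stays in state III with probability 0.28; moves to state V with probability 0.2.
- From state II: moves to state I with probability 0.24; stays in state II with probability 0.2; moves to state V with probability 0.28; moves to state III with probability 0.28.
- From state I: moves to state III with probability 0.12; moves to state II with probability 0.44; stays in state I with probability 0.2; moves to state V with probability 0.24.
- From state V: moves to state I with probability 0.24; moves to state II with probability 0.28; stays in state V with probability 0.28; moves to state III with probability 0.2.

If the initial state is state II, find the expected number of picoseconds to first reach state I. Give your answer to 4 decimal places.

Let t(s) be the expected number of picoseconds to first reach state I from state s, with t(state I) = 0. Conditioning on the first picosecond:
t(state III) = 1 + 0.28·t(state III) + 0.24·t(state II) + 0.2·t(state V)
t(state II) = 1 + 0.28·t(state III) + 0.2·t(state II) + 0.28·t(state V)
t(state V) = 1 + 0.2·t(state III) + 0.28·t(state II) + 0.28·t(state V)
Solving: t(state III) = 3.8333, t(state II) = 3.9941, t(state V) = 4.0069.
Expected picoseconds from state II to state I: 3.9941.

3.9941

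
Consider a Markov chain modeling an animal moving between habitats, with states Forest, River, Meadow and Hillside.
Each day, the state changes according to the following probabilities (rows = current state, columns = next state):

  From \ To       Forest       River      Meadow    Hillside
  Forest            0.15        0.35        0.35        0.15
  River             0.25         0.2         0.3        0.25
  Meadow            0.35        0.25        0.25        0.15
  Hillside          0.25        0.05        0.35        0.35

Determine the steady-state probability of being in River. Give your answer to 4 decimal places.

Let the stationary distribution be π with π = πP and π_1 + π_2 + π_3 + π_4 = 1.
π_1 = 0.15·π_1 + 0.25·π_2 + 0.35·π_3 + 0.25·π_4
π_2 = 0.35·π_1 + 0.2·π_2 + 0.25·π_3 + 0.05·π_4
π_3 = 0.35·π_1 + 0.3·π_2 + 0.25·π_3 + 0.35·π_4
Solving with the normalization constraint gives π = (0.2553, 0.2214, 0.3081, 0.2152).
So the stationary probability of River is 0.2214.

0.2214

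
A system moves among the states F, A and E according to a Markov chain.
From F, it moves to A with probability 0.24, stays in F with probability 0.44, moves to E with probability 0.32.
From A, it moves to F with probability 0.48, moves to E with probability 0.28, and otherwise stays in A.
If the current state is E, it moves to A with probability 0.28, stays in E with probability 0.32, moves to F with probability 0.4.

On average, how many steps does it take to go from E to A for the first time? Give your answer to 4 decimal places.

3.7975

Let t(s) be the expected number of steps to first reach A from state s, with t(A) = 0. Conditioning on the first step:
t(F) = 1 + 0.44·t(F) + 0.32·t(E)
t(E) = 1 + 0.4·t(F) + 0.32·t(E)
Solving: t(F) = 3.9557, t(E) = 3.7975.
Expected steps from E to A: 3.7975.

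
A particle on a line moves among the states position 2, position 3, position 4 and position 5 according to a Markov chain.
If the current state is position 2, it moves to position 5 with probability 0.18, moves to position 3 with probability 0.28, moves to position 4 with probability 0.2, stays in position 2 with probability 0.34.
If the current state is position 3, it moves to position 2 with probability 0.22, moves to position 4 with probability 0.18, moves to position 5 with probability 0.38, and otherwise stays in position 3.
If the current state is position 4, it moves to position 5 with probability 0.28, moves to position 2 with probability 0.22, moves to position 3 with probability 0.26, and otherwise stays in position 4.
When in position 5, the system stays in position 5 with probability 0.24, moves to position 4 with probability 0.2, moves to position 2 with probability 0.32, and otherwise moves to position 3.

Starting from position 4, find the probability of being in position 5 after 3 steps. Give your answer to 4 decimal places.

0.2665

Propagate the distribution vector 3 steps from position 4.
After 0 steps: (0.0000, 0.0000, 1.0000, 0.0000)
After 1 step: (0.2200, 0.2600, 0.2400, 0.2800)
After 2 steps: (0.2744, 0.2484, 0.2044, 0.2728)
After 3 steps: (0.2802, 0.2501, 0.2032, 0.2665)
P(in position 5 after 3 steps) = 0.2665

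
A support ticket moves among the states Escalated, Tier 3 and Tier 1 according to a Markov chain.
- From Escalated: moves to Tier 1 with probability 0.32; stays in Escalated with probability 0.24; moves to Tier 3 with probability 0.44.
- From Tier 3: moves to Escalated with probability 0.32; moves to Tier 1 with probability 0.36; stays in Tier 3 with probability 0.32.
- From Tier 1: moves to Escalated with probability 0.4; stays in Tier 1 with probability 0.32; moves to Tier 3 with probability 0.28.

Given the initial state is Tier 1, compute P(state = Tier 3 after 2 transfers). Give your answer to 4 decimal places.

0.3552

Sum over the intermediate state after 1 transfer:
P = P(Tier 1→Escalated)·P(Escalated→Tier 3) + P(Tier 1→Tier 3)·P(Tier 3→Tier 3) + P(Tier 1→Tier 1)·P(Tier 1→Tier 3)
  = 0.4×0.44 + 0.28×0.32 + 0.32×0.28
  = 0.1760 + 0.0896 + 0.0896 = 0.3552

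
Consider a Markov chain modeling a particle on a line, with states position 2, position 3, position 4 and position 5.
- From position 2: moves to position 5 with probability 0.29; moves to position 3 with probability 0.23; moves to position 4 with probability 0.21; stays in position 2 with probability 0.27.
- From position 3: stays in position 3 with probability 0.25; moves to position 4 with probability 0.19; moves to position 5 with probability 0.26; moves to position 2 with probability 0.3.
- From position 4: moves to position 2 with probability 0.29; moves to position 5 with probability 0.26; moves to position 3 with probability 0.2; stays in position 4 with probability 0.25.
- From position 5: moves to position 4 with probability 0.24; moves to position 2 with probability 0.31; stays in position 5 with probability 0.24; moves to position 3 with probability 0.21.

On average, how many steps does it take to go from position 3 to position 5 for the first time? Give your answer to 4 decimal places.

3.7219

Let t(s) be the expected number of steps to first reach position 5 from state s, with t(position 5) = 0. Conditioning on the first step:
t(position 2) = 1 + 0.27·t(position 2) + 0.23·t(position 3) + 0.21·t(position 4)
t(position 3) = 1 + 0.3·t(position 2) + 0.25·t(position 3) + 0.19·t(position 4)
t(position 4) = 1 + 0.29·t(position 2) + 0.2·t(position 3) + 0.25·t(position 4)
Solving: t(position 2) = 3.6136, t(position 3) = 3.7219, t(position 4) = 3.7231.
Expected steps from position 3 to position 5: 3.7219.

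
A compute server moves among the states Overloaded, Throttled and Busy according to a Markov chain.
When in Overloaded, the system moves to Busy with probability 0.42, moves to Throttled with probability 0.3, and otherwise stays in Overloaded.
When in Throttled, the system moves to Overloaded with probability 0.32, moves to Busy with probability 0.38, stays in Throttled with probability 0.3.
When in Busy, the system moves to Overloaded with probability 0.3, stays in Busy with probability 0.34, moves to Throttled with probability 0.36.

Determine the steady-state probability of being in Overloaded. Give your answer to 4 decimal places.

0.3004

Let the stationary distribution be π with π = πP and π_1 + π_2 + π_3 = 1.
π_1 = 0.28·π_1 + 0.32·π_2 + 0.3·π_3
π_2 = 0.3·π_1 + 0.3·π_2 + 0.36·π_3
Solving with the normalization constraint gives π = (0.3004, 0.3226, 0.3769).
So the stationary probability of Overloaded is 0.3004.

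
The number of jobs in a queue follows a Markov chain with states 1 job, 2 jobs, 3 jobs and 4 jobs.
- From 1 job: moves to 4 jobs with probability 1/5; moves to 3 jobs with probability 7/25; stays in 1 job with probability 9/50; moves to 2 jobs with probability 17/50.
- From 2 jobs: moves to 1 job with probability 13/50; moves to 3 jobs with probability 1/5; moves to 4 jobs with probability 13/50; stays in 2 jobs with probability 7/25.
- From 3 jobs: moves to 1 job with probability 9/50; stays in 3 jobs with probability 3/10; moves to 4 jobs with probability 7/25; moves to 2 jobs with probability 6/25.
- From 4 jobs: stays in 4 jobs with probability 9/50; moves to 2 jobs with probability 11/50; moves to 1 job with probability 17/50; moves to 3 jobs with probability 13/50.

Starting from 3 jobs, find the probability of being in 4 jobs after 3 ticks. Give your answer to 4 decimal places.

Propagate the distribution vector 3 ticks from 3 jobs.
After 0 ticks: (0.0000, 0.0000, 1.0000, 0.0000)
After 1 tick: (0.1800, 0.2400, 0.3000, 0.2800)
After 2 ticks: (0.2440, 0.2620, 0.2612, 0.2328)
After 3 ticks: (0.2382, 0.2702, 0.2596, 0.2320)
P(in 4 jobs after 3 ticks) = 0.2320

0.2320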